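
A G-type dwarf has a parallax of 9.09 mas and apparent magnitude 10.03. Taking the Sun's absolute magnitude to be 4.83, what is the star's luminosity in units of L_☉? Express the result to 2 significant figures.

L/L_☉ ≈ 1.0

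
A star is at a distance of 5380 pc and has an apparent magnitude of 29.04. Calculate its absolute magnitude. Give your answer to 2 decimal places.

M ≈ 15.39

5 log₁₀(d/10 pc) = 5 log₁₀(5380) − 5 = 13.654
M = m − 5 log₁₀(d/10) = 29.04 − 13.654 = 15.386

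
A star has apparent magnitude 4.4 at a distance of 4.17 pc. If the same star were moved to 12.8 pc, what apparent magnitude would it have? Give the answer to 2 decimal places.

Flux ∝ 1/d², so Δm = 5 log₁₀(d₂/d₁) = 5 log₁₀(12.8/4.17) = 2.435
m₂ = m₁ + Δm = 4.4 + (2.435) = 6.835

m ≈ 6.84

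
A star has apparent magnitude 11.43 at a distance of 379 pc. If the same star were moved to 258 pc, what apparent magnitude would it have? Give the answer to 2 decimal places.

Flux ∝ 1/d², so Δm = 5 log₁₀(d₂/d₁) = 5 log₁₀(258/379) = -0.835
m₂ = m₁ + Δm = 11.43 + (-0.835) = 10.595

m ≈ 10.59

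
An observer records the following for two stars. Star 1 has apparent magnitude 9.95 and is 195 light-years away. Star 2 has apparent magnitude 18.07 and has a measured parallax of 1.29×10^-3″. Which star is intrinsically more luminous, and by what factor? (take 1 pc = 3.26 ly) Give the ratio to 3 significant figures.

Star 1: d = 195 ly / 3.26 = 59.82 pc
Star 1: M = m − 5 log₁₀ d + 5 = 9.95 − 5·1.7768 + 5 = 6.066
Star 2: d = 1/p = 1/1.29×10^-3″ = 775.2 pc
Star 2: M = m − 5 log₁₀ d + 5 = 18.07 − 5·2.8894 + 5 = 8.623
ΔM = M_1 − M_2 = 6.066 − (8.623) = -2.557; smaller M is more luminous → Star 1.
L ratio = 10^(0.4 |ΔM|) = 10^1.023 = 10.54

Star 1 is more luminous, by a factor of 10.5.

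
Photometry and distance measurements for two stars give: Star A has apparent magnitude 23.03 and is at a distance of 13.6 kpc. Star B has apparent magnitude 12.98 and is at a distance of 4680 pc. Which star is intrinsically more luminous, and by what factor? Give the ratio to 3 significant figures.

Star A: d = 13.6 kpc = 13600 pc
Star A: M = m − 5 log₁₀ d + 5 = 23.03 − 5·4.1335 + 5 = 7.362
Star B: M = m − 5 log₁₀ d + 5 = 12.98 − 5·3.6702 + 5 = -0.371
ΔM = M_A − M_B = 7.362 − (-0.371) = 7.734; smaller M is more luminous → Star B.
L ratio = 10^(0.4 |ΔM|) = 10^3.093 = 1240

Star B is more luminous, by a factor of 1240.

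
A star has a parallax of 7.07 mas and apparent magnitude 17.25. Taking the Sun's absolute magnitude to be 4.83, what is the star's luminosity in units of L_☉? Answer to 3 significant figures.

L/L_☉ ≈ 2.15×10^-3

d = 1/p = 1000/7.07 mas = 141.4 pc
M = m − 5 log₁₀ d + 5 = 17.25 − 5·2.1506 + 5 = 11.497
M − M_☉ = 11.497 − 4.83 = 6.667
L/L_☉ = 10^(−0.4 × 6.667) = 2.154×10^-3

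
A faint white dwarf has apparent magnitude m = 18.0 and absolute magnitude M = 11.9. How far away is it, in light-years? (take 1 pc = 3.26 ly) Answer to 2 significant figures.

d ≈ 540 ly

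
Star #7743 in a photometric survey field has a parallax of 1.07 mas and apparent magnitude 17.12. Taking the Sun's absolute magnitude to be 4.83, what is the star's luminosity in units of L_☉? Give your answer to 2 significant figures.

L/L_☉ ≈ 0.11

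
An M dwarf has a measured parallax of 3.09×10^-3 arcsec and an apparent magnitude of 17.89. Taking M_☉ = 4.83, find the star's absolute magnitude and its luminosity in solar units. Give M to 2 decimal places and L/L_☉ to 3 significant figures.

M ≈ 10.34; L/L_☉ ≈ 6.25×10^-3

d = 1/p = 1/3.09×10^-3″ = 323.6 pc
M = m − 5 log₁₀ d + 5 = 17.89 − 5·2.5100 + 5 = 10.340
M − M_☉ = 10.340 − 4.83 = 5.510
L/L_☉ = 10^(−0.4 × 5.510) = 6.253×10^-3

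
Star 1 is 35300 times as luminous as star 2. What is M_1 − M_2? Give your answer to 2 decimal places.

Pogson: ΔM = −2.5 log₁₀(ratio) = −2.5 log₁₀(35300) = −2.5 × 4.5478 = -11.369
Star 1 is brighter, so it has the smaller magnitude: the difference is negative.

M_1 − M_2 ≈ -11.37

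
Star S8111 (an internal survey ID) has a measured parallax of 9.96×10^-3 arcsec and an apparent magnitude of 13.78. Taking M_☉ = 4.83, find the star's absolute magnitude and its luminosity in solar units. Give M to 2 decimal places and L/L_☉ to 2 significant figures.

d = 1/p = 1/9.96×10^-3″ = 100.4 pc
M = m − 5 log₁₀ d + 5 = 13.78 − 5·2.0017 + 5 = 8.771
M − M_☉ = 8.771 − 4.83 = 3.941
L/L_☉ = 10^(−0.4 × 3.941) = 0.02651

M ≈ 8.77; L/L_☉ ≈ 0.027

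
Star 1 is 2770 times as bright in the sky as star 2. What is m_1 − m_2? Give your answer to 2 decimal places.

m_1 − m_2 ≈ -8.61

Pogson: Δm = −2.5 log₁₀(ratio) = −2.5 log₁₀(2770) = −2.5 × 3.4425 = -8.606
Star 1 is brighter, so it has the smaller magnitude: the difference is negative.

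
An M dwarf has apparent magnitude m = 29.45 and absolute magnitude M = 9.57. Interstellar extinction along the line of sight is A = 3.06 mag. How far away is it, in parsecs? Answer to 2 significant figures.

d ≈ 23000 pc

m − M = 5 log₁₀(d/10 pc) + A  ⇒  29.45 − (9.57) − 3.06 = 5 log₁₀(d/10)
16.820 = 5 log₁₀(d/10)
log₁₀ d = (m − M − A)/5 + 1 = 4.3640
d = 10^4.3640 = 23120 pc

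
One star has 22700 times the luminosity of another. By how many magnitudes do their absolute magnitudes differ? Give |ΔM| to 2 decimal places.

Pogson: ΔM = −2.5 log₁₀(ratio) = −2.5 log₁₀(22700) = −2.5 × 4.3560 = -10.890

|ΔM| ≈ 10.89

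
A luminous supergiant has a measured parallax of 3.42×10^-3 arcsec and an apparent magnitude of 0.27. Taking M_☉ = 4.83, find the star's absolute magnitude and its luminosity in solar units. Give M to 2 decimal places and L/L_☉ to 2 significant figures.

M ≈ -7.06; L/L_☉ ≈ 57000

d = 1/p = 1/3.42×10^-3″ = 292.4 pc
M = m − 5 log₁₀ d + 5 = 0.27 − 5·2.4660 + 5 = -7.060
M − M_☉ = -7.060 − 4.83 = -11.890
L/L_☉ = 10^(−0.4 × -11.890) = 57010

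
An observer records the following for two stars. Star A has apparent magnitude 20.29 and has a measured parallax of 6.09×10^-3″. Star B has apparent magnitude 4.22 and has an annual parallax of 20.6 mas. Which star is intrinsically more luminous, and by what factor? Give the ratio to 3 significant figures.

Star A: d = 1/p = 1/6.09×10^-3″ = 164.2 pc
Star A: M = m − 5 log₁₀ d + 5 = 20.29 − 5·2.2154 + 5 = 14.213
Star B: p = 20.6 mas = 0.0206″ → d = 1/p = 48.54 pc
Star B: M = m − 5 log₁₀ d + 5 = 4.22 − 5·1.6861 + 5 = 0.789
ΔM = M_A − M_B = 14.213 − (0.789) = 13.424; smaller M is more luminous → Star B.
L ratio = 10^(0.4 |ΔM|) = 10^5.370 = 234200

Star B is more luminous, by a factor of 234000.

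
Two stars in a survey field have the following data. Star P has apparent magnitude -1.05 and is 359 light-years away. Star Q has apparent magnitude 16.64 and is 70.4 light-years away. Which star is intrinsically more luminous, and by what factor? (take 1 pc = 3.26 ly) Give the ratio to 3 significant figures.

Star P is more luminous, by a factor of 3.10×10^8.

Star P: d = 359 ly / 3.26 = 110.1 pc
Star P: M = m − 5 log₁₀ d + 5 = -1.05 − 5·2.0419 + 5 = -6.259
Star Q: d = 70.4 ly / 3.26 = 21.60 pc
Star Q: M = m − 5 log₁₀ d + 5 = 16.64 − 5·1.3344 + 5 = 14.968
ΔM = M_P − M_Q = -6.259 − (14.968) = -21.228; smaller M is more luminous → Star P.
L ratio = 10^(0.4 |ΔM|) = 10^8.491 = 3.098×10^8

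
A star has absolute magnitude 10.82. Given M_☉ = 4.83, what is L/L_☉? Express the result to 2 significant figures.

M − M_☉ = 10.82 − 4.83 = 5.990
L/L_☉ = 10^(−0.4 (M − M_☉)) = 10^-2.396 = 4.018×10^-3

L/L_☉ ≈ 4.0×10^-3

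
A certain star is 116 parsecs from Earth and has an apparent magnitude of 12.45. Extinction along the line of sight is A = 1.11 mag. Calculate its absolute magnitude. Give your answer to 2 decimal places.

M ≈ 6.02

5 log₁₀(d/10 pc) = 5 log₁₀(116.0) − 5 = 5.322
M = m − 5 log₁₀(d/10) − A = 12.45 − 5.322 − 1.11 = 6.018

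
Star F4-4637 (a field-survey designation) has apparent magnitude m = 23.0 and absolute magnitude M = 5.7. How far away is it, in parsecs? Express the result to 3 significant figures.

d ≈ 28800 pc

μ = m − M = 17.300
m − M = 5 log₁₀ d − 5
log₁₀ d = (m − M)/5 + 1 = 4.4600
d = 10^4.4600 = 28840 pc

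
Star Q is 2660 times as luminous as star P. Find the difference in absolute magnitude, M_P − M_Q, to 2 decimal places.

Pogson: ΔM = −2.5 log₁₀(ratio) = −2.5 log₁₀(2660) = −2.5 × 3.4249 = -8.562
Star Q is brighter so has the smaller magnitude: M_P − M_Q is positive.

M_P − M_Q ≈ 8.56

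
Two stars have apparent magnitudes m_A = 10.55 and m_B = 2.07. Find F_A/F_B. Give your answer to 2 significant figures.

F_A/F_B ≈ 4.1×10^-4

Magnitude difference = 8.48
Flux ratio = 10^(−0.4 Δm) = 10^(−0.4 × 8.48) = 10^-3.392 = 4.055×10^-4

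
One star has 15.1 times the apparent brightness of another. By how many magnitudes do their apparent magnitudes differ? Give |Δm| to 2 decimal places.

Pogson: Δm = −2.5 log₁₀(ratio) = −2.5 log₁₀(15.1) = −2.5 × 1.1790 = -2.947

|Δm| ≈ 2.95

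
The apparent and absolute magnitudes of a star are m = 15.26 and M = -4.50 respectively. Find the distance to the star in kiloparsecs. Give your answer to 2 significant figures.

d ≈ 90 kpc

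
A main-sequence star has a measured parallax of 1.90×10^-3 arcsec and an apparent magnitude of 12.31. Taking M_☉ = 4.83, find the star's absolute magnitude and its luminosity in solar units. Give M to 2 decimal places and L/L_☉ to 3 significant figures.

d = 1/p = 1/1.90×10^-3″ = 526.3 pc
M = m − 5 log₁₀ d + 5 = 12.31 − 5·2.7212 + 5 = 3.704
M − M_☉ = 3.704 − 4.83 = -1.126
L/L_☉ = 10^(−0.4 × -1.126) = 2.822

M ≈ 3.70; L/L_☉ ≈ 2.82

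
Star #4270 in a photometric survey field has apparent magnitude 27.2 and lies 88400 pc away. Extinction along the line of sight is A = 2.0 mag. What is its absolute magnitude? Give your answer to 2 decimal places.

M ≈ 5.47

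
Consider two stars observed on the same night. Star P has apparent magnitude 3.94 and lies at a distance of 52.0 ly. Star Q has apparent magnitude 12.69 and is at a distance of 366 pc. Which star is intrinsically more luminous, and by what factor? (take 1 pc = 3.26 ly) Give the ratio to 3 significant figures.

Star P: d = 52.0 ly / 3.26 = 15.95 pc
Star P: M = m − 5 log₁₀ d + 5 = 3.94 − 5·1.2028 + 5 = 2.926
Star Q: M = m − 5 log₁₀ d + 5 = 12.69 − 5·2.5635 + 5 = 4.873
ΔM = M_P − M_Q = 2.926 − (4.873) = -1.947; smaller M is more luminous → Star P.
L ratio = 10^(0.4 |ΔM|) = 10^0.779 = 6.006

Star P is more luminous, by a factor of 6.01.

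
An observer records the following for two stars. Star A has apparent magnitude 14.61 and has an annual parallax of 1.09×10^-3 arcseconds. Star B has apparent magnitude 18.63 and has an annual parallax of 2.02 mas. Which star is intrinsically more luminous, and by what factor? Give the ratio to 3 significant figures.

Star A: d = 1/p = 1/1.09×10^-3″ = 917.4 pc
Star A: M = m − 5 log₁₀ d + 5 = 14.61 − 5·2.9626 + 5 = 4.797
Star B: p = 2.02 mas = 2.02×10^-3″ → d = 1/p = 495.0 pc
Star B: M = m − 5 log₁₀ d + 5 = 18.63 − 5·2.6946 + 5 = 10.157
ΔM = M_A − M_B = 4.797 − (10.157) = -5.360; smaller M is more luminous → Star A.
L ratio = 10^(0.4 |ΔM|) = 10^2.144 = 139.3

Star A is more luminous, by a factor of 139.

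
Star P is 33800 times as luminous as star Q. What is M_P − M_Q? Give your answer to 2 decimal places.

Pogson: ΔM = −2.5 log₁₀(ratio) = −2.5 log₁₀(33800) = −2.5 × 4.5289 = -11.322
Star P is brighter, so it has the smaller magnitude: the difference is negative.

M_P − M_Q ≈ -11.32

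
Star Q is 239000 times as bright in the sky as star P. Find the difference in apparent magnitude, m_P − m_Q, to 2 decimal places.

Pogson: Δm = −2.5 log₁₀(ratio) = −2.5 log₁₀(239000) = −2.5 × 5.3784 = -13.446
Star Q is brighter so has the smaller magnitude: m_P − m_Q is positive.

m_P − m_Q ≈ 13.45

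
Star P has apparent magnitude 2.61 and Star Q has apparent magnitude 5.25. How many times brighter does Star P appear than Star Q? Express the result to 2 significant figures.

11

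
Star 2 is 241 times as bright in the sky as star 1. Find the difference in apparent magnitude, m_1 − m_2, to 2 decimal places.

m_1 − m_2 ≈ 5.96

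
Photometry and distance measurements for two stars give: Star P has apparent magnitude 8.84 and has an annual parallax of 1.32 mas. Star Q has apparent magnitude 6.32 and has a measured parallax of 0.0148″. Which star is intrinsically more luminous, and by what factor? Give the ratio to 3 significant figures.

Star P: p = 1.32 mas = 1.32×10^-3″ → d = 1/p = 757.6 pc
Star P: M = m − 5 log₁₀ d + 5 = 8.84 − 5·2.8794 + 5 = -0.557
Star Q: d = 1/p = 1/0.0148″ = 67.57 pc
Star Q: M = m − 5 log₁₀ d + 5 = 6.32 − 5·1.8297 + 5 = 2.171
ΔM = M_P − M_Q = -0.557 − (2.171) = -2.728; smaller M is more luminous → Star P.
L ratio = 10^(0.4 |ΔM|) = 10^1.091 = 12.34

Star P is more luminous, by a factor of 12.3.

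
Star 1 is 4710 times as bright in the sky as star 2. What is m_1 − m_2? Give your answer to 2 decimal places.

Pogson: Δm = −2.5 log₁₀(ratio) = −2.5 log₁₀(4710) = −2.5 × 3.6730 = -9.183
Star 1 is brighter, so it has the smaller magnitude: the difference is negative.

m_1 − m_2 ≈ -9.18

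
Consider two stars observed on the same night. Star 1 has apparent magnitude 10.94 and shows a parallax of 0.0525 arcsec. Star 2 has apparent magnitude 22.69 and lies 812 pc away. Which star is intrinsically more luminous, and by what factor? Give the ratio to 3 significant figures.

Star 1: d = 1/p = 1/0.0525″ = 19.05 pc
Star 1: M = m − 5 log₁₀ d + 5 = 10.94 − 5·1.2798 + 5 = 9.541
Star 2: M = m − 5 log₁₀ d + 5 = 22.69 − 5·2.9096 + 5 = 13.142
ΔM = M_1 − M_2 = 9.541 − (13.142) = -3.601; smaller M is more luminous → Star 1.
L ratio = 10^(0.4 |ΔM|) = 10^1.441 = 27.58

Star 1 is more luminous, by a factor of 27.6.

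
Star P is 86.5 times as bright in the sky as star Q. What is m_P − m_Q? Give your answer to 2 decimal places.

Pogson: Δm = −2.5 log₁₀(ratio) = −2.5 log₁₀(86.5) = −2.5 × 1.9370 = -4.843
Star P is brighter, so it has the smaller magnitude: the difference is negative.

m_P − m_Q ≈ -4.84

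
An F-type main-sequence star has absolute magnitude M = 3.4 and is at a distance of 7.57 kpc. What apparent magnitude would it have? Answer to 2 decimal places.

m ≈ 17.80

d = 7.57 kpc = 7570 pc
m = M + 5 log₁₀ d − 5 = 3.4 + 5·3.8791 − 5 = 17.795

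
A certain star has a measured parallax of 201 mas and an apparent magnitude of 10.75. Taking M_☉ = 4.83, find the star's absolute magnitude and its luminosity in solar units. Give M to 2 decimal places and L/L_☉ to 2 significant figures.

M ≈ 12.27; L/L_☉ ≈ 1.1×10^-3

d = 1/p = 1000/201 mas = 4.975 pc
M = m − 5 log₁₀ d + 5 = 10.75 − 5·0.6968 + 5 = 12.266
M − M_☉ = 12.266 − 4.83 = 7.436
L/L_☉ = 10^(−0.4 × 7.436) = 1.061×10^-3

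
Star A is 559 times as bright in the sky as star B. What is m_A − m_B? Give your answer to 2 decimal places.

m_A − m_B ≈ -6.87

Pogson: Δm = −2.5 log₁₀(ratio) = −2.5 log₁₀(559) = −2.5 × 2.7474 = -6.869
Star A is brighter, so it has the smaller magnitude: the difference is negative.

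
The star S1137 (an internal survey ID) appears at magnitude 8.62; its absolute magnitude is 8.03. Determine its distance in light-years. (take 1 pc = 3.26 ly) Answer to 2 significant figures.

d ≈ 43 ly

μ = m − M = 0.590
m − M = 5 log₁₀ d − 5
log₁₀ d = (m − M)/5 + 1 = 1.1180
d = 10^1.1180 = 13.12 pc
= 42.78 ly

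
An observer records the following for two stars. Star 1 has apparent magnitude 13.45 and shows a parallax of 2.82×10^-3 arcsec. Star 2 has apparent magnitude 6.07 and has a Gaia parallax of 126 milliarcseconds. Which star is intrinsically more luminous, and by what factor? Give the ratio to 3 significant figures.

Star 1 is more luminous, by a factor of 2.23.

Star 1: d = 1/p = 1/2.82×10^-3″ = 354.6 pc
Star 1: M = m − 5 log₁₀ d + 5 = 13.45 − 5·2.5498 + 5 = 5.701
Star 2: p = 126 mas = 0.126″ → d = 1/p = 7.937 pc
Star 2: M = m − 5 log₁₀ d + 5 = 6.07 − 5·0.8996 + 5 = 6.572
ΔM = M_1 − M_2 = 5.701 − (6.572) = -0.871; smaller M is more luminous → Star 1.
L ratio = 10^(0.4 |ΔM|) = 10^0.348 = 2.230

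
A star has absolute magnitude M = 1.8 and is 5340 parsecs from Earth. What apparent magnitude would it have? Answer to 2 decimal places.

m ≈ 15.44

m = M + 5 log₁₀ d − 5 = 1.8 + 5·3.7275 − 5 = 15.438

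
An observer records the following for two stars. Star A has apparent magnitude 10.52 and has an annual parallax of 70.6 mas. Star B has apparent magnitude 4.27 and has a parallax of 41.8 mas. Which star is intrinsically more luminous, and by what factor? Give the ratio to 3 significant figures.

Star B is more luminous, by a factor of 902.

Star A: p = 70.6 mas = 0.0706″ → d = 1/p = 14.16 pc
Star A: M = m − 5 log₁₀ d + 5 = 10.52 − 5·1.1512 + 5 = 9.764
Star B: p = 41.8 mas = 0.0418″ → d = 1/p = 23.92 pc
Star B: M = m − 5 log₁₀ d + 5 = 4.27 − 5·1.3788 + 5 = 2.376
ΔM = M_A − M_B = 9.764 − (2.376) = 7.388; smaller M is more luminous → Star B.
L ratio = 10^(0.4 |ΔM|) = 10^2.955 = 902.1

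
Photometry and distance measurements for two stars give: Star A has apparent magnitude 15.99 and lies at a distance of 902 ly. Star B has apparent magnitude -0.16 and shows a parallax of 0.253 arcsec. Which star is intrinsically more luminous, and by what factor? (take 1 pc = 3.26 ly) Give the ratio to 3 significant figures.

Star A: d = 902 ly / 3.26 = 276.7 pc
Star A: M = m − 5 log₁₀ d + 5 = 15.99 − 5·2.4420 + 5 = 8.780
Star B: d = 1/p = 1/0.253″ = 3.953 pc
Star B: M = m − 5 log₁₀ d + 5 = -0.16 − 5·0.5969 + 5 = 1.856
ΔM = M_A − M_B = 8.780 − (1.856) = 6.924; smaller M is more luminous → Star B.
L ratio = 10^(0.4 |ΔM|) = 10^2.770 = 588.5

Star B is more luminous, by a factor of 589.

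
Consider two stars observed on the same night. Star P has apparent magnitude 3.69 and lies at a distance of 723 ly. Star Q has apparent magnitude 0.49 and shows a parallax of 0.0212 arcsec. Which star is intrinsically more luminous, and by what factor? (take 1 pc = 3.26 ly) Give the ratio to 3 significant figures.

Star P is more luminous, by a factor of 1.16.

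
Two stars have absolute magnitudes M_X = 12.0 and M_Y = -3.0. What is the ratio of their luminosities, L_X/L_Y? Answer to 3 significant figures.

ΔM = M_X − M_Y = 15.0
L_X/L_Y = 10^(−0.4 ΔM) = 10^-6.000 = 1.000×10^-6

L_X/L_Y ≈ 1.00×10^-6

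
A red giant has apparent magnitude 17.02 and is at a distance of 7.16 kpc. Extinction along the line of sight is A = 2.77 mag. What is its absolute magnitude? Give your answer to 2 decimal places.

M ≈ -0.02

d = 7.16 kpc = 7160 pc
5 log₁₀(d/10 pc) = 5 log₁₀(7160) − 5 = 14.275
M = m − 5 log₁₀(d/10) − A = 17.02 − 14.275 − 2.77 = -0.025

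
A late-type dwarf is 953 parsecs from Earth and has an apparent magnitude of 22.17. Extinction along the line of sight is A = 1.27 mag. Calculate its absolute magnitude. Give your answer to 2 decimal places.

5 log₁₀(d/10 pc) = 5 log₁₀(953.0) − 5 = 9.895
M = m − 5 log₁₀(d/10) − A = 22.17 − 9.895 − 1.27 = 11.005

M ≈ 11.00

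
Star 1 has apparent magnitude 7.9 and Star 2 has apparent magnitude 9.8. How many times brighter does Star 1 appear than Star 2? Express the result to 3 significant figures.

5.75

Δm = 7.9 − (9.8) = -1.9
Flux ratio = 10^(−0.4 Δm) = 10^(−0.4 × -1.9) = 10^0.760 = 5.754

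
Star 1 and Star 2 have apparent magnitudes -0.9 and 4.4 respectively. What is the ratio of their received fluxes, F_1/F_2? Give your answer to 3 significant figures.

F_1/F_2 ≈ 132

Magnitude difference = -5.3
Flux ratio = 10^(−0.4 Δm) = 10^(−0.4 × -5.3) = 10^2.120 = 131.8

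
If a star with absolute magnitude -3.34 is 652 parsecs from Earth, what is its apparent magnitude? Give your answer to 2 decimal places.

m ≈ 5.73

m = M + 5 log₁₀ d − 5 = -3.34 + 5·2.8142 − 5 = 5.731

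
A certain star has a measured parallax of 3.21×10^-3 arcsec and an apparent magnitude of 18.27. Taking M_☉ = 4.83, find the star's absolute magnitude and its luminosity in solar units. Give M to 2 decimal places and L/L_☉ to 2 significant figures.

M ≈ 10.80; L/L_☉ ≈ 4.1×10^-3

d = 1/p = 1/3.21×10^-3″ = 311.5 pc
M = m − 5 log₁₀ d + 5 = 18.27 − 5·2.4935 + 5 = 10.803
M − M_☉ = 10.803 − 4.83 = 5.973
L/L_☉ = 10^(−0.4 × 5.973) = 4.083×10^-3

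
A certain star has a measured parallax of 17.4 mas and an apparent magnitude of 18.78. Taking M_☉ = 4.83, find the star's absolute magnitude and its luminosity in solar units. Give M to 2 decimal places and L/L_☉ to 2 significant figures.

M ≈ 14.98; L/L_☉ ≈ 8.7×10^-5

d = 1/p = 1000/17.4 mas = 57.47 pc
M = m − 5 log₁₀ d + 5 = 18.78 − 5·1.7595 + 5 = 14.983
M − M_☉ = 14.983 − 4.83 = 10.153
L/L_☉ = 10^(−0.4 × 10.153) = 8.688×10^-5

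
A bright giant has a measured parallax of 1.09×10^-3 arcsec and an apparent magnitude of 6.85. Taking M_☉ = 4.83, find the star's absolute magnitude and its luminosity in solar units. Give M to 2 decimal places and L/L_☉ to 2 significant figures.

M ≈ -2.96; L/L_☉ ≈ 1300

d = 1/p = 1/1.09×10^-3″ = 917.4 pc
M = m − 5 log₁₀ d + 5 = 6.85 − 5·2.9626 + 5 = -2.963
M − M_☉ = -2.963 − 4.83 = -7.793
L/L_☉ = 10^(−0.4 × -7.793) = 1310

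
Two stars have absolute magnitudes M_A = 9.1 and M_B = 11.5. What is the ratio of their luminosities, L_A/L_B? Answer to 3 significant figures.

L_A/L_B ≈ 9.12

ΔM = M_A − M_B = -2.4
L_A/L_B = 10^(−0.4 ΔM) = 10^0.960 = 9.120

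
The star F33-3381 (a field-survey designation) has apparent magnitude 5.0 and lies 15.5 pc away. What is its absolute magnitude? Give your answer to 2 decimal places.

M ≈ 4.05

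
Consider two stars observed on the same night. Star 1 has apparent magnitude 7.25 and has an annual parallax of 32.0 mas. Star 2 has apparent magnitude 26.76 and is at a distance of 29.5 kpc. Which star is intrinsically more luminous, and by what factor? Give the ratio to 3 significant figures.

Star 1: p = 32.0 mas = 0.0320″ → d = 1/p = 31.25 pc
Star 1: M = m − 5 log₁₀ d + 5 = 7.25 − 5·1.4949 + 5 = 4.776
Star 2: d = 29.5 kpc = 29500 pc
Star 2: M = m − 5 log₁₀ d + 5 = 26.76 − 5·4.4698 + 5 = 9.411
ΔM = M_1 − M_2 = 4.776 − (9.411) = -4.635; smaller M is more luminous → Star 1.
L ratio = 10^(0.4 |ΔM|) = 10^1.854 = 71.46

Star 1 is more luminous, by a factor of 71.5.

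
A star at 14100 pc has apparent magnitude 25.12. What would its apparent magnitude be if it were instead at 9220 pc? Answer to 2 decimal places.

m ≈ 24.20

Flux ∝ 1/d², so Δm = 5 log₁₀(d₂/d₁) = 5 log₁₀(9220/14100) = -0.922
m₂ = m₁ + Δm = 25.12 + (-0.922) = 24.198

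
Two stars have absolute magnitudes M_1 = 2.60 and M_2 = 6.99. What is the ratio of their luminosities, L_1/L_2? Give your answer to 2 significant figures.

L_1/L_2 ≈ 57

ΔM = M_1 − M_2 = -4.39
L_1/L_2 = 10^(−0.4 ΔM) = 10^1.756 = 57.02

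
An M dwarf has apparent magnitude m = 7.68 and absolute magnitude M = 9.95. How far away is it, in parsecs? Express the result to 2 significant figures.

d ≈ 3.5 pc

μ = m − M = -2.270
m − M = 5 log₁₀ d − 5
log₁₀ d = (m − M)/5 + 1 = 0.5460
d = 10^0.5460 = 3.516 pc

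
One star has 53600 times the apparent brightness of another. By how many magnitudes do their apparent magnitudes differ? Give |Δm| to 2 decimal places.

Pogson: Δm = −2.5 log₁₀(ratio) = −2.5 log₁₀(53600) = −2.5 × 4.7292 = -11.823

|Δm| ≈ 11.82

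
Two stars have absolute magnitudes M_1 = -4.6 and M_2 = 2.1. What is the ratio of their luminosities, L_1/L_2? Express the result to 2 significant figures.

ΔM = M_1 − M_2 = -6.7
L_1/L_2 = 10^(−0.4 ΔM) = 10^2.680 = 478.6

L_1/L_2 ≈ 480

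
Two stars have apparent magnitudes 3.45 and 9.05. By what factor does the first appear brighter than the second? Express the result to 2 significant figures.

Δm = 3.45 − (9.05) = -5.60
Flux ratio = 10^(−0.4 Δm) = 10^(−0.4 × -5.60) = 10^2.240 = 173.8

170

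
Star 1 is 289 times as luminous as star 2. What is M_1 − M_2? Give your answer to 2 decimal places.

M_1 − M_2 ≈ -6.15

Pogson: ΔM = −2.5 log₁₀(ratio) = −2.5 log₁₀(289) = −2.5 × 2.4609 = -6.152
Star 1 is brighter, so it has the smaller magnitude: the difference is negative.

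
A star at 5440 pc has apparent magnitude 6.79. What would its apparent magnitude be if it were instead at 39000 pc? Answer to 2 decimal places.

Flux ∝ 1/d², so Δm = 5 log₁₀(d₂/d₁) = 5 log₁₀(39000/5440) = 4.277
m₂ = m₁ + Δm = 6.79 + (4.277) = 11.067

m ≈ 11.07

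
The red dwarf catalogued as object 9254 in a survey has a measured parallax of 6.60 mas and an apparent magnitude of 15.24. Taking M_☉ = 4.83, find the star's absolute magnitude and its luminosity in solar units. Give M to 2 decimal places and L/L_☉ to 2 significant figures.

M ≈ 9.34; L/L_☉ ≈ 0.016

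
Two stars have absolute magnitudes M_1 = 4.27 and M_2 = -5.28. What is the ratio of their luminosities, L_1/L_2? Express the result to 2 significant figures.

ΔM = M_1 − M_2 = 9.55
L_1/L_2 = 10^(−0.4 ΔM) = 10^-3.820 = 1.514×10^-4

L_1/L_2 ≈ 1.5×10^-4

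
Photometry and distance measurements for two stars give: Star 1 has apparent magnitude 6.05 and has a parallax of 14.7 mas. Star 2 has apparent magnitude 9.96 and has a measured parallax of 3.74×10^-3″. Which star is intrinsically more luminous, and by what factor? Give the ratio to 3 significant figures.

Star 1: p = 14.7 mas = 0.0147″ → d = 1/p = 68.03 pc
Star 1: M = m − 5 log₁₀ d + 5 = 6.05 − 5·1.8327 + 5 = 1.887
Star 2: d = 1/p = 1/3.74×10^-3″ = 267.4 pc
Star 2: M = m − 5 log₁₀ d + 5 = 9.96 − 5·2.4271 + 5 = 2.824
ΔM = M_1 − M_2 = 1.887 − (2.824) = -0.938; smaller M is more luminous → Star 1.
L ratio = 10^(0.4 |ΔM|) = 10^0.375 = 2.372

Star 1 is more luminous, by a factor of 2.37.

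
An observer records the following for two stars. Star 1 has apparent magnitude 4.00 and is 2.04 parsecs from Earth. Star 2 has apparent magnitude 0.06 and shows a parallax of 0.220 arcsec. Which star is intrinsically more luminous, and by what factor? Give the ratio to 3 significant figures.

Star 1: M = m − 5 log₁₀ d + 5 = 4.00 − 5·0.3096 + 5 = 7.452
Star 2: d = 1/p = 1/0.220″ = 4.545 pc
Star 2: M = m − 5 log₁₀ d + 5 = 0.06 − 5·0.6576 + 5 = 1.772
ΔM = M_1 − M_2 = 7.452 − (1.772) = 5.680; smaller M is more luminous → Star 2.
L ratio = 10^(0.4 |ΔM|) = 10^2.272 = 187.0

Star 2 is more luminous, by a factor of 187.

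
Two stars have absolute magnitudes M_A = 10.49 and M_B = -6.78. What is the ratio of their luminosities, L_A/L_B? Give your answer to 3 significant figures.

L_A/L_B ≈ 1.24×10^-7

ΔM = M_A − M_B = 17.27
L_A/L_B = 10^(−0.4 ΔM) = 10^-6.908 = 1.236×10^-7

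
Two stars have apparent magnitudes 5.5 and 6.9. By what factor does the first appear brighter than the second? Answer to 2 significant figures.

Magnitude difference = -1.4
Flux ratio = 10^(−0.4 Δm) = 10^(−0.4 × -1.4) = 10^0.560 = 3.631

3.6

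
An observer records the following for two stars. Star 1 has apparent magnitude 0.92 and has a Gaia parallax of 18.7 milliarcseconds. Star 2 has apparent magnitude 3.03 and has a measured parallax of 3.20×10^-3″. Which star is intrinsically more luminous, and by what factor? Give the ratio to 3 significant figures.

Star 1: p = 18.7 mas = 0.0187″ → d = 1/p = 53.48 pc
Star 1: M = m − 5 log₁₀ d + 5 = 0.92 − 5·1.7282 + 5 = -2.721
Star 2: d = 1/p = 1/3.20×10^-3″ = 312.5 pc
Star 2: M = m − 5 log₁₀ d + 5 = 3.03 − 5·2.4949 + 5 = -4.444
ΔM = M_1 − M_2 = -2.721 − (-4.444) = 1.723; smaller M is more luminous → Star 2.
L ratio = 10^(0.4 |ΔM|) = 10^0.689 = 4.891

Star 2 is more luminous, by a factor of 4.89.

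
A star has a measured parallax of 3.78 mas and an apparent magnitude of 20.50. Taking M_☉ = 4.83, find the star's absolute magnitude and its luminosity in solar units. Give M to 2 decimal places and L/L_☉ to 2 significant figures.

d = 1/p = 1000/3.78 mas = 264.6 pc
M = m − 5 log₁₀ d + 5 = 20.50 − 5·2.4225 + 5 = 13.387
M − M_☉ = 13.387 − 4.83 = 8.557
L/L_☉ = 10^(−0.4 × 8.557) = 3.776×10^-4

M ≈ 13.39; L/L_☉ ≈ 3.8×10^-4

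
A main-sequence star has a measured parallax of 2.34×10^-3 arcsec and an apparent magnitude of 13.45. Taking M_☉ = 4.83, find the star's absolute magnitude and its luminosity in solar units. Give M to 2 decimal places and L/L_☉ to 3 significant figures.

d = 1/p = 1/2.34×10^-3″ = 427.4 pc
M = m − 5 log₁₀ d + 5 = 13.45 − 5·2.6308 + 5 = 5.296
M − M_☉ = 5.296 − 4.83 = 0.466
L/L_☉ = 10^(−0.4 × 0.466) = 0.6510

M ≈ 5.30; L/L_☉ ≈ 0.651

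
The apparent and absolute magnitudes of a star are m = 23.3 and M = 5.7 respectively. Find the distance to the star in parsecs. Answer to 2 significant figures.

μ = m − M = 17.600
m − M = 5 log₁₀ d − 5
log₁₀ d = (m − M)/5 + 1 = 4.5200
d = 10^4.5200 = 33110 pc

d ≈ 33000 pc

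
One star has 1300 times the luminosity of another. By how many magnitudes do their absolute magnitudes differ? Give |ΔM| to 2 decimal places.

Pogson: ΔM = −2.5 log₁₀(ratio) = −2.5 log₁₀(1300) = −2.5 × 3.1139 = -7.785

|ΔM| ≈ 7.78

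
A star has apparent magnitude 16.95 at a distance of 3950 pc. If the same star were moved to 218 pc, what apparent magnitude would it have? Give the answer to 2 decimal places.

m ≈ 10.66

Flux ∝ 1/d², so Δm = 5 log₁₀(d₂/d₁) = 5 log₁₀(218/3950) = -6.291
m₂ = m₁ + Δm = 16.95 + (-6.291) = 10.659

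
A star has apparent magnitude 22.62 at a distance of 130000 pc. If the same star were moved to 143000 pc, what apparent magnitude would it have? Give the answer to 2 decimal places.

Flux ∝ 1/d², so Δm = 5 log₁₀(d₂/d₁) = 5 log₁₀(143000/130000) = 0.207
m₂ = m₁ + Δm = 22.62 + (0.207) = 22.827

m ≈ 22.83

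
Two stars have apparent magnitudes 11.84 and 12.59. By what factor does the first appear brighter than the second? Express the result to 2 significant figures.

Magnitude difference = -0.75
Flux ratio = 10^(−0.4 Δm) = 10^(−0.4 × -0.75) = 10^0.300 = 1.995

2.0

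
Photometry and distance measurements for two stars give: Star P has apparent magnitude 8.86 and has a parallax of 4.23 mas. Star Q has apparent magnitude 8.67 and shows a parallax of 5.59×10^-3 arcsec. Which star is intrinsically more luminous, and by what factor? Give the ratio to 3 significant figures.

Star P: p = 4.23 mas = 4.23×10^-3″ → d = 1/p = 236.4 pc
Star P: M = m − 5 log₁₀ d + 5 = 8.86 − 5·2.3737 + 5 = 1.992
Star Q: d = 1/p = 1/5.59×10^-3″ = 178.9 pc
Star Q: M = m − 5 log₁₀ d + 5 = 8.67 − 5·2.2526 + 5 = 2.407
ΔM = M_P − M_Q = 1.992 − (2.407) = -0.415; smaller M is more luminous → Star P.
L ratio = 10^(0.4 |ΔM|) = 10^0.166 = 1.466

Star P is more luminous, by a factor of 1.47.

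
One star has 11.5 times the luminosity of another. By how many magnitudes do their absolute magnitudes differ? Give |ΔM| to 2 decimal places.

Pogson: ΔM = −2.5 log₁₀(ratio) = −2.5 log₁₀(11.5) = −2.5 × 1.0607 = -2.652

|ΔM| ≈ 2.65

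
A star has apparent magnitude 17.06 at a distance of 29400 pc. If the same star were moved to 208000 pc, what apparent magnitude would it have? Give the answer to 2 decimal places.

Flux ∝ 1/d², so Δm = 5 log₁₀(d₂/d₁) = 5 log₁₀(208000/29400) = 4.249
m₂ = m₁ + Δm = 17.06 + (4.249) = 21.309

m ≈ 21.31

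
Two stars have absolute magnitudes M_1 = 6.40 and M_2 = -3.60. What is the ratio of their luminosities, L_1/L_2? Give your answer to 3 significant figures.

L_1/L_2 ≈ 1.00×10^-4

ΔM = M_1 − M_2 = 10.00
L_1/L_2 = 10^(−0.4 ΔM) = 10^-4.000 = 1.000×10^-4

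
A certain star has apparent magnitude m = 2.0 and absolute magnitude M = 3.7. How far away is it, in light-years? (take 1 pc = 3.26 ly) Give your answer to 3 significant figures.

d ≈ 14.9 ly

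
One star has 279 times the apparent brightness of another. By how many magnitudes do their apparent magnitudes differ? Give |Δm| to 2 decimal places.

|Δm| ≈ 6.11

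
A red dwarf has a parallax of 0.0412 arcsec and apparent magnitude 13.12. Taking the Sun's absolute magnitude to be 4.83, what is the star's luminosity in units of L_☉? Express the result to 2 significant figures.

L/L_☉ ≈ 2.8×10^-3

d = 1/p = 1/0.0412″ = 24.27 pc
M = m − 5 log₁₀ d + 5 = 13.12 − 5·1.3851 + 5 = 11.194
M − M_☉ = 11.194 − 4.83 = 6.364
L/L_☉ = 10^(−0.4 × 6.364) = 2.846×10^-3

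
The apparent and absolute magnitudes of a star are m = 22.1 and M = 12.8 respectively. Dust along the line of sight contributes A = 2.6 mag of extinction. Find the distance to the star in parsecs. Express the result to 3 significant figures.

m − M = 5 log₁₀(d/10 pc) + A  ⇒  22.1 − (12.8) − 2.6 = 5 log₁₀(d/10)
6.700 = 5 log₁₀(d/10)
log₁₀ d = (m − M − A)/5 + 1 = 2.3400
d = 10^2.3400 = 218.8 pc

d ≈ 219 pc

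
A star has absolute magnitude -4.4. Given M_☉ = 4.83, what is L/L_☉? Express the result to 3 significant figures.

L/L_☉ ≈ 4920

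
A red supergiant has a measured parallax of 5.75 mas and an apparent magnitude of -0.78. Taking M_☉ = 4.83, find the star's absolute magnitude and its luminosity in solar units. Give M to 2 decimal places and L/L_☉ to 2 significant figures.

M ≈ -6.98; L/L_☉ ≈ 53000

d = 1/p = 1000/5.75 mas = 173.9 pc
M = m − 5 log₁₀ d + 5 = -0.78 − 5·2.2403 + 5 = -6.982
M − M_☉ = -6.982 − 4.83 = -11.812
L/L_☉ = 10^(−0.4 × -11.812) = 53050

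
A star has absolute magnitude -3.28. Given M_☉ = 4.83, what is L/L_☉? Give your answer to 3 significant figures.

L/L_☉ ≈ 1750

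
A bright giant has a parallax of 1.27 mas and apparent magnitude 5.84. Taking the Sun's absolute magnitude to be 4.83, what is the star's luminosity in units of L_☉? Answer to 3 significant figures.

L/L_☉ ≈ 2450

d = 1/p = 1000/1.27 mas = 787.4 pc
M = m − 5 log₁₀ d + 5 = 5.84 − 5·2.8962 + 5 = -3.641
M − M_☉ = -3.641 − 4.83 = -8.471
L/L_☉ = 10^(−0.4 × -8.471) = 2446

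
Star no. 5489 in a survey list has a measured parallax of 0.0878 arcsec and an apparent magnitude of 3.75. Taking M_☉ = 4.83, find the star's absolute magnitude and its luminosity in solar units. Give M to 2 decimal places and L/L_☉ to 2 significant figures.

d = 1/p = 1/0.0878″ = 11.39 pc
M = m − 5 log₁₀ d + 5 = 3.75 − 5·1.0565 + 5 = 3.467
M − M_☉ = 3.467 − 4.83 = -1.363
L/L_☉ = 10^(−0.4 × -1.363) = 3.508

M ≈ 3.47; L/L_☉ ≈ 3.5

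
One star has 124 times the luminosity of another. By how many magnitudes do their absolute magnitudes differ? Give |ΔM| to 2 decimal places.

Pogson: ΔM = −2.5 log₁₀(ratio) = −2.5 log₁₀(124) = −2.5 × 2.0934 = -5.234

|ΔM| ≈ 5.23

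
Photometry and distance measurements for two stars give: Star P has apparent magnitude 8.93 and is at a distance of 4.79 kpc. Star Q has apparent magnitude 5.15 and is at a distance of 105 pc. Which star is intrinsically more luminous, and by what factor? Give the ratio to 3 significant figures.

Star P: d = 4.79 kpc = 4790 pc
Star P: M = m − 5 log₁₀ d + 5 = 8.93 − 5·3.6803 + 5 = -4.472
Star Q: M = m − 5 log₁₀ d + 5 = 5.15 − 5·2.0212 + 5 = 0.044
ΔM = M_P − M_Q = -4.472 − (0.044) = -4.516; smaller M is more luminous → Star P.
L ratio = 10^(0.4 |ΔM|) = 10^1.806 = 64.02

Star P is more luminous, by a factor of 64.0.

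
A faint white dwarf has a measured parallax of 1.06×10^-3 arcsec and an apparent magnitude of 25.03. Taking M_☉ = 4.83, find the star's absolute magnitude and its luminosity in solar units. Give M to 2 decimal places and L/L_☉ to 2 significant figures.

M ≈ 15.16; L/L_☉ ≈ 7.4×10^-5

d = 1/p = 1/1.06×10^-3″ = 943.4 pc
M = m − 5 log₁₀ d + 5 = 25.03 − 5·2.9747 + 5 = 15.157
M − M_☉ = 15.157 − 4.83 = 10.327
L/L_☉ = 10^(−0.4 × 10.327) = 7.403×10^-5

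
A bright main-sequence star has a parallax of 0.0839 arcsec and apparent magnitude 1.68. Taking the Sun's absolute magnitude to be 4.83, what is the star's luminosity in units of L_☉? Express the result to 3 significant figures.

L/L_☉ ≈ 25.9

d = 1/p = 1/0.0839″ = 11.92 pc
M = m − 5 log₁₀ d + 5 = 1.68 − 5·1.0762 + 5 = 1.299
M − M_☉ = 1.299 − 4.83 = -3.531
L/L_☉ = 10^(−0.4 × -3.531) = 25.85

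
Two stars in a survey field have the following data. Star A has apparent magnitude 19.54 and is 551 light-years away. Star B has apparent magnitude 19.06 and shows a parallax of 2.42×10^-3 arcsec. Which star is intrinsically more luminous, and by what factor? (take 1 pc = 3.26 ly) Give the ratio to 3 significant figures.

Star A: d = 551 ly / 3.26 = 169.0 pc
Star A: M = m − 5 log₁₀ d + 5 = 19.54 − 5·2.2279 + 5 = 13.400
Star B: d = 1/p = 1/2.42×10^-3″ = 413.2 pc
Star B: M = m − 5 log₁₀ d + 5 = 19.06 − 5·2.6162 + 5 = 10.979
ΔM = M_A − M_B = 13.400 − (10.979) = 2.421; smaller M is more luminous → Star B.
L ratio = 10^(0.4 |ΔM|) = 10^0.969 = 9.300

Star B is more luminous, by a factor of 9.30.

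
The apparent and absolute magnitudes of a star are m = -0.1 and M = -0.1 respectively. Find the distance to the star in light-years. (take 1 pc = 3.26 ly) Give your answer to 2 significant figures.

d ≈ 33 ly

μ = m − M = 0.000
m − M = 5 log₁₀ d − 5
log₁₀ d = (m − M)/5 + 1 = 1.0000
d = 10^1.0000 = 10.00 pc
= 32.60 ly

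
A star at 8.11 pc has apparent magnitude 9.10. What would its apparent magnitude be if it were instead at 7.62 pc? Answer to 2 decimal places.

Flux ∝ 1/d², so Δm = 5 log₁₀(d₂/d₁) = 5 log₁₀(7.62/8.11) = -0.135
m₂ = m₁ + Δm = 9.10 + (-0.135) = 8.965

m ≈ 8.96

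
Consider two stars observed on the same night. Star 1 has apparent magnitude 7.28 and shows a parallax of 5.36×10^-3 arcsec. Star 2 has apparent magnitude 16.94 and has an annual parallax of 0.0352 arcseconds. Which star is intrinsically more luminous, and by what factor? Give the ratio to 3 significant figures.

Star 1: d = 1/p = 1/5.36×10^-3″ = 186.6 pc
Star 1: M = m − 5 log₁₀ d + 5 = 7.28 − 5·2.2708 + 5 = 0.926
Star 2: d = 1/p = 1/0.0352″ = 28.41 pc
Star 2: M = m − 5 log₁₀ d + 5 = 16.94 − 5·1.4535 + 5 = 14.673
ΔM = M_1 − M_2 = 0.926 − (14.673) = -13.747; smaller M is more luminous → Star 1.
L ratio = 10^(0.4 |ΔM|) = 10^5.499 = 315300

Star 1 is more luminous, by a factor of 315000.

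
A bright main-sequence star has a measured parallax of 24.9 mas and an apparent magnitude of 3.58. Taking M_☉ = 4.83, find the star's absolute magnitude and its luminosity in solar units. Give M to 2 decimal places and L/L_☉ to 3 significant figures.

d = 1/p = 1000/24.9 mas = 40.16 pc
M = m − 5 log₁₀ d + 5 = 3.58 − 5·1.6038 + 5 = 0.561
M − M_☉ = 0.561 − 4.83 = -4.269
L/L_☉ = 10^(−0.4 × -4.269) = 51.00

M ≈ 0.56; L/L_☉ ≈ 51.0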